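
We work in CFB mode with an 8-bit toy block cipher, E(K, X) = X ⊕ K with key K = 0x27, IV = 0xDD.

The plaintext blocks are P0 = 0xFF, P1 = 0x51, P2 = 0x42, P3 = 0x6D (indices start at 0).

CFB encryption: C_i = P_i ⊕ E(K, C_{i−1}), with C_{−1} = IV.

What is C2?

C2 = 0x16

C0: E(K, 0xDD) = 0xFA; 0xFF ⊕ 0xFA = 0x05.
C1: E(K, 0x05) = 0x22; 0x51 ⊕ 0x22 = 0x73.
C2: E(K, 0x73) = 0x54; 0x42 ⊕ 0x54 = 0x16.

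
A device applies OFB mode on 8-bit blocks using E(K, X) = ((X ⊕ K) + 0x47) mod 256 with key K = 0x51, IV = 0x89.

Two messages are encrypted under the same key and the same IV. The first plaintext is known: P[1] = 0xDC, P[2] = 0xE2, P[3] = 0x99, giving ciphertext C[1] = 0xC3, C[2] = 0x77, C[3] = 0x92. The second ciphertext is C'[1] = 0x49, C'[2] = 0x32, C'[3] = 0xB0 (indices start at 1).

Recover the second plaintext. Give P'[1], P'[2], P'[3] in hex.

In OFB with a reused IV, both messages share the same keystream S_i, so C_i ⊕ C'_i = P_i ⊕ P'_i and thus P'_i = P_i ⊕ C_i ⊕ C'_i.
P'[1]: 0xDC ⊕ 0xC3 ⊕ 0x49 = 0x56.
P'[2]: 0xE2 ⊕ 0x77 ⊕ 0x32 = 0xA7.
P'[3]: 0x99 ⊕ 0x92 ⊕ 0xB0 = 0xBB.

P'[1] = 0x56, P'[2] = 0xA7, P'[3] = 0xBB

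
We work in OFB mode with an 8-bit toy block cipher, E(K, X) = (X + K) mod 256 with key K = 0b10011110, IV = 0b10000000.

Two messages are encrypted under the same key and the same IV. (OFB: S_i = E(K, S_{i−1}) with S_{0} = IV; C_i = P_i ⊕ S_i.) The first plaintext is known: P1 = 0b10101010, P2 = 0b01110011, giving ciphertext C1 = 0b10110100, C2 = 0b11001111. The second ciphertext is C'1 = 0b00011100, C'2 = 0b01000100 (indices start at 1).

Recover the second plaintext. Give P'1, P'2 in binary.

In OFB with a reused IV, both messages share the same keystream S_i, so C_i ⊕ C'_i = P_i ⊕ P'_i and thus P'_i = P_i ⊕ C_i ⊕ C'_i.
P'1: 0b10101010 ⊕ 0b10110100 ⊕ 0b00011100 = 0b00000010.
P'2: 0b01110011 ⊕ 0b11001111 ⊕ 0b01000100 = 0b11111000.

P'1 = 0b00000010, P'2 = 0b11111000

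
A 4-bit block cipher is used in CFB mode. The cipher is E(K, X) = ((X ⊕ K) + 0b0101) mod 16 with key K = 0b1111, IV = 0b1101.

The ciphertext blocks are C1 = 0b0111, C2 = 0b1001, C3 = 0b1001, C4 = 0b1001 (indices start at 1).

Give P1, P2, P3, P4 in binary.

P1 = 0b0000, P2 = 0b0100, P3 = 0b0010, P4 = 0b0010

CFB decryption: P_i = C_i ⊕ E(K, C_{i−1}), with C_{0} = IV.
P1: E(K, 0b1101) = 0b0111; 0b0111 ⊕ 0b0111 = 0b0000.
P2: E(K, 0b0111) = 0b1101; 0b1001 ⊕ 0b1101 = 0b0100.
P3: E(K, 0b1001) = 0b1011; 0b1001 ⊕ 0b1011 = 0b0010.
P4: E(K, 0b1001) = 0b1011; 0b1001 ⊕ 0b1011 = 0b0010.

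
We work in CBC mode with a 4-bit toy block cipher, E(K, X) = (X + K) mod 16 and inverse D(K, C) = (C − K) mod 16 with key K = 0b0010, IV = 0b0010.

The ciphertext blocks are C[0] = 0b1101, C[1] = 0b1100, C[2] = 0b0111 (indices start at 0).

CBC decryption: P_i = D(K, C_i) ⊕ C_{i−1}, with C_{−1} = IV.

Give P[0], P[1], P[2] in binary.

P[0] = 0b1001, P[1] = 0b0111, P[2] = 0b1001

P[0]: D(K, 0b1101) = 0b1011; 0b1011 ⊕ 0b0010 = 0b1001.
P[1]: D(K, 0b1100) = 0b1010; 0b1010 ⊕ 0b1101 = 0b0111.
P[2]: D(K, 0b0111) = 0b0101; 0b0101 ⊕ 0b1100 = 0b1001.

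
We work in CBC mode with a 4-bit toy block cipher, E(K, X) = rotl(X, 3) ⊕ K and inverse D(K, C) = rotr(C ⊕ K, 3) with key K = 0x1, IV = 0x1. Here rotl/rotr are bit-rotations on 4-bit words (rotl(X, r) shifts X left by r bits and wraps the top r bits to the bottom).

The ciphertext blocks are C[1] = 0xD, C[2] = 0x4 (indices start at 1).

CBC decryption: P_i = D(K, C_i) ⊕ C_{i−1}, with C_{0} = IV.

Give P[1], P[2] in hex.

P[1]: D(K, 0xD) = 0x9; 0x9 ⊕ 0x1 = 0x8.
P[2]: D(K, 0x4) = 0xA; 0xA ⊕ 0xD = 0x7.

P[1] = 0x8, P[2] = 0x7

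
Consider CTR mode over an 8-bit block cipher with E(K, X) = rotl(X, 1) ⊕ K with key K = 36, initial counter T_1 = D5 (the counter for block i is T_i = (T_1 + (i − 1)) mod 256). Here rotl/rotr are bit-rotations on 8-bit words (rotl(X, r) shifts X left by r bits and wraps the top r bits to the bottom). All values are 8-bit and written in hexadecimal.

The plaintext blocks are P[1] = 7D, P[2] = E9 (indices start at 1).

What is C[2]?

C[2] = 72

CTR encryption: S_i = E(K, T_i) where T_i is the counter for block i; C_i = P_i ⊕ S_i.
C[1]: T = D5, S = E(K, T) = 9D; 7D ⊕ 9D = E0.
C[2]: T = D6, S = E(K, T) = 9B; E9 ⊕ 9B = 72.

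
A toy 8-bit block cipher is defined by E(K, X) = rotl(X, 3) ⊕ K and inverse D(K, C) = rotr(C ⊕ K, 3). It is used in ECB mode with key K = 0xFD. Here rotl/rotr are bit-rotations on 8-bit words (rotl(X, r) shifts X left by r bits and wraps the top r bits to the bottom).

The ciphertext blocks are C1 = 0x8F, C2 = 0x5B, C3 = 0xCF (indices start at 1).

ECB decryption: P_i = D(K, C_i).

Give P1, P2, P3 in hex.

P1 = 0x4E, P2 = 0xD4, P3 = 0x46

P1: D(K, 0x8F) = 0x4E.
P2: D(K, 0x5B) = 0xD4.
P3: D(K, 0xCF) = 0x46.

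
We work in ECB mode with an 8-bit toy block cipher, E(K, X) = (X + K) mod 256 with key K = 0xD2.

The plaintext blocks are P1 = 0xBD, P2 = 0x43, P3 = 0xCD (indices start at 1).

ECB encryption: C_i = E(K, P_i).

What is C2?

C2: E(K, 0x43) = 0x15.

C2 = 0x15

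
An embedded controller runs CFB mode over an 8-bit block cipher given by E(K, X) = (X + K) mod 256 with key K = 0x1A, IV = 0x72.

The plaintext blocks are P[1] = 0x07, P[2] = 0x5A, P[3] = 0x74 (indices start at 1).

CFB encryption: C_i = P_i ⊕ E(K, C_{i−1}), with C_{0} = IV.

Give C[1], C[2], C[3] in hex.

C[1] = 0x8B, C[2] = 0xFF, C[3] = 0x6D

C[1]: E(K, 0x72) = 0x8C; 0x07 ⊕ 0x8C = 0x8B.
C[2]: E(K, 0x8B) = 0xA5; 0x5A ⊕ 0xA5 = 0xFF.
C[3]: E(K, 0xFF) = 0x19; 0x74 ⊕ 0x19 = 0x6D.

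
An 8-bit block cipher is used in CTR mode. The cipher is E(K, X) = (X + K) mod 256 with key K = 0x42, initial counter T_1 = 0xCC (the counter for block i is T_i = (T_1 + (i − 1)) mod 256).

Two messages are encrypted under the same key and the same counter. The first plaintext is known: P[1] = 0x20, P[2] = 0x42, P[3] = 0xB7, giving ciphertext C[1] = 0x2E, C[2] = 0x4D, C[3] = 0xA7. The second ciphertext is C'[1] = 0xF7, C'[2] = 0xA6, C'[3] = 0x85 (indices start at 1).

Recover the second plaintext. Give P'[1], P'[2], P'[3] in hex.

In CTR with a reused counter, both messages share the same keystream S_i, so C_i ⊕ C'_i = P_i ⊕ P'_i and thus P'_i = P_i ⊕ C_i ⊕ C'_i.
P'[1]: 0x20 ⊕ 0x2E ⊕ 0xF7 = 0xF9.
P'[2]: 0x42 ⊕ 0x4D ⊕ 0xA6 = 0xA9.
P'[3]: 0xB7 ⊕ 0xA7 ⊕ 0x85 = 0x95.

P'[1] = 0xF9, P'[2] = 0xA9, P'[3] = 0x95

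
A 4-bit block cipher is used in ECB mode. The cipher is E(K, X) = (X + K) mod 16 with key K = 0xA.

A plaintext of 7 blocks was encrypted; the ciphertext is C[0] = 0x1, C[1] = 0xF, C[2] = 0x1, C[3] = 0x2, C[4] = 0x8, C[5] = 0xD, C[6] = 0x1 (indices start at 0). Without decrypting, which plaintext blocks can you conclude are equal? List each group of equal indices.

P[0] = P[2] = P[6]

ECB encrypts each block independently with the same key, so equal ciphertext blocks imply equal plaintext blocks.
C[0] = C[2] = C[6] = 0x1, so P[0] = P[2] = P[6].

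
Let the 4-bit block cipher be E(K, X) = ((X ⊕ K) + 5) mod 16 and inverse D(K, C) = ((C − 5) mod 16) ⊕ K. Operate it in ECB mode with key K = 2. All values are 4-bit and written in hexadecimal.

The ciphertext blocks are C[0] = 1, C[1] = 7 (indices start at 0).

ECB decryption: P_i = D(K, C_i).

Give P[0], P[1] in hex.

P[0]: D(K, 1) = E.
P[1]: D(K, 7) = 0.

P[0] = E, P[1] = 0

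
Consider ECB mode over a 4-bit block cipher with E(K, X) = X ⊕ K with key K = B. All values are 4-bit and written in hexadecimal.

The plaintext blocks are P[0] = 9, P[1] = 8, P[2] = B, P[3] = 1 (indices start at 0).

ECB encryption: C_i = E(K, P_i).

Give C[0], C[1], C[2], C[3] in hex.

C[0]: E(K, 9) = 2.
C[1]: E(K, 8) = 3.
C[2]: E(K, B) = 0.
C[3]: E(K, 1) = A.

C[0] = 2, C[1] = 3, C[2] = 0, C[3] = A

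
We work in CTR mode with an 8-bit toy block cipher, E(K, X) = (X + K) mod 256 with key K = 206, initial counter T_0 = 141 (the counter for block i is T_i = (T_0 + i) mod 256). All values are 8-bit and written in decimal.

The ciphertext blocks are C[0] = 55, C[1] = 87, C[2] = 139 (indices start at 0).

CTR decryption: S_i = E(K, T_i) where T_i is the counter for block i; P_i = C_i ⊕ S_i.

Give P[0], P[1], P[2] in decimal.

P[0] = 108, P[1] = 11, P[2] = 214

P[0]: T = 141, S = E(K, T) = 91; 55 ⊕ 91 = 108.
P[1]: T = 142, S = E(K, T) = 92; 87 ⊕ 92 = 11.
P[2]: T = 143, S = E(K, T) = 93; 139 ⊕ 93 = 214.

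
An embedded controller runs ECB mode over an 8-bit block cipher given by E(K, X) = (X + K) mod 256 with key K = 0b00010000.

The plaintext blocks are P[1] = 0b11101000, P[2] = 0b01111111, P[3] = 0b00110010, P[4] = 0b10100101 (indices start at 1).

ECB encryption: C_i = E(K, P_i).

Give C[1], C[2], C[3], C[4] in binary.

C[1]: E(K, 0b11101000) = 0b11111000.
C[2]: E(K, 0b01111111) = 0b10001111.
C[3]: E(K, 0b00110010) = 0b01000010.
C[4]: E(K, 0b10100101) = 0b10110101.

C[1] = 0b11111000, C[2] = 0b10001111, C[3] = 0b01000010, C[4] = 0b10110101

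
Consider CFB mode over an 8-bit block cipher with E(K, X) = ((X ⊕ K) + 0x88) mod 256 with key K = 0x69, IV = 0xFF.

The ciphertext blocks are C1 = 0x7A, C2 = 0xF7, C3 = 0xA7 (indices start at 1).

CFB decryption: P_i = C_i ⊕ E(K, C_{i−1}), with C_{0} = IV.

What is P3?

P3 = 0x81

P3: E(K, 0xF7) = 0x26; 0xA7 ⊕ 0x26 = 0x81.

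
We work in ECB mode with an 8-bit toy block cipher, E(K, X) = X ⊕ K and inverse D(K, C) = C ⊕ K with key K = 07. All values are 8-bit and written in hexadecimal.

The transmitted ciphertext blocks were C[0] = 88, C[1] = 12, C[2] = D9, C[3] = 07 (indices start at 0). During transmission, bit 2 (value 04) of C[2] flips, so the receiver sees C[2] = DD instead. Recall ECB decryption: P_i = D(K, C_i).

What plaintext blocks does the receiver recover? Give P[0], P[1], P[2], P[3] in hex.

P[0] = 8F, P[1] = 15, P[2] = DA, P[3] = 00

Only C[2] changed, to DD. In ECB, a change in C_i affects only P_i. Decrypting the received ciphertext:
P[0]: D(K, 88) = 8F.
P[1]: D(K, 12) = 15.
P[2]: D(K, DD) = DA.
P[3]: D(K, 07) = 00.
Blocks that differ from the original plaintext: P[2].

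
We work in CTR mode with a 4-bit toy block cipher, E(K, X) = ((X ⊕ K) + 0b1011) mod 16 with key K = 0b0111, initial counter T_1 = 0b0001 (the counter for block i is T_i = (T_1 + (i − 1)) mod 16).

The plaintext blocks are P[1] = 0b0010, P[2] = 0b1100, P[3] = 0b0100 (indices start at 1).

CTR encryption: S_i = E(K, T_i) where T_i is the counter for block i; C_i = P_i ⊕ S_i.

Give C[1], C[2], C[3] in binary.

C[1]: T = 0b0001, S = E(K, T) = 0b0001; 0b0010 ⊕ 0b0001 = 0b0011.
C[2]: T = 0b0010, S = E(K, T) = 0b0000; 0b1100 ⊕ 0b0000 = 0b1100.
C[3]: T = 0b0011, S = E(K, T) = 0b1111; 0b0100 ⊕ 0b1111 = 0b1011.

C[1] = 0b0011, C[2] = 0b1100, C[3] = 0b1011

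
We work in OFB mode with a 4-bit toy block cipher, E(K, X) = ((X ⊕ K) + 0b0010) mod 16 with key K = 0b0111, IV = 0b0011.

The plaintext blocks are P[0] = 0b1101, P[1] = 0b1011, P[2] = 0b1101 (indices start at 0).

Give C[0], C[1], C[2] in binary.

C[0] = 0b1011, C[1] = 0b1000, C[2] = 0b1011

OFB encryption: S_i = E(K, S_{i−1}) with S_{−1} = IV; C_i = P_i ⊕ S_i.
C[0]: S = E(K, 0b0011) = 0b0110; 0b1101 ⊕ 0b0110 = 0b1011.
C[1]: S = E(K, 0b0110) = 0b0011; 0b1011 ⊕ 0b0011 = 0b1000.
C[2]: S = E(K, 0b0011) = 0b0110; 0b1101 ⊕ 0b0110 = 0b1011.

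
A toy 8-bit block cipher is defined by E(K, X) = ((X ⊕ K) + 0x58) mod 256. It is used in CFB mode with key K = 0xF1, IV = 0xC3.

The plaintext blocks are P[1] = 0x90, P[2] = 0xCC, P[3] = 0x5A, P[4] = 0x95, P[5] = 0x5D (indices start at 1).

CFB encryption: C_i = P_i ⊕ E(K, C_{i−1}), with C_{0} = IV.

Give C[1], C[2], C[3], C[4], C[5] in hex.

C[1] = 0x1A, C[2] = 0x8F, C[3] = 0x8C, C[4] = 0x40, C[5] = 0x54

C[1]: E(K, 0xC3) = 0x8A; 0x90 ⊕ 0x8A = 0x1A.
C[2]: E(K, 0x1A) = 0x43; 0xCC ⊕ 0x43 = 0x8F.
C[3]: E(K, 0x8F) = 0xD6; 0x5A ⊕ 0xD6 = 0x8C.
C[4]: E(K, 0x8C) = 0xD5; 0x95 ⊕ 0xD5 = 0x40.
C[5]: E(K, 0x40) = 0x09; 0x5D ⊕ 0x09 = 0x54.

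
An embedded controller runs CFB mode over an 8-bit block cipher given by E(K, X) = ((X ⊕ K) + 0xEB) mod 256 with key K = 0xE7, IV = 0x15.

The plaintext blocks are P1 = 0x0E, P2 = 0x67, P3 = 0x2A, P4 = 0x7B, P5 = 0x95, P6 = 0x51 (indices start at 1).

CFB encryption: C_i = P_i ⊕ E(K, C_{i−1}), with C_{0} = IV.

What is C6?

C6 = 0x87

C1: E(K, 0x15) = 0xDD; 0x0E ⊕ 0xDD = 0xD3.
C2: E(K, 0xD3) = 0x1F; 0x67 ⊕ 0x1F = 0x78.
C3: E(K, 0x78) = 0x8A; 0x2A ⊕ 0x8A = 0xA0.
C4: E(K, 0xA0) = 0x32; 0x7B ⊕ 0x32 = 0x49.
C5: E(K, 0x49) = 0x99; 0x95 ⊕ 0x99 = 0x0C.
C6: E(K, 0x0C) = 0xD6; 0x51 ⊕ 0xD6 = 0x87.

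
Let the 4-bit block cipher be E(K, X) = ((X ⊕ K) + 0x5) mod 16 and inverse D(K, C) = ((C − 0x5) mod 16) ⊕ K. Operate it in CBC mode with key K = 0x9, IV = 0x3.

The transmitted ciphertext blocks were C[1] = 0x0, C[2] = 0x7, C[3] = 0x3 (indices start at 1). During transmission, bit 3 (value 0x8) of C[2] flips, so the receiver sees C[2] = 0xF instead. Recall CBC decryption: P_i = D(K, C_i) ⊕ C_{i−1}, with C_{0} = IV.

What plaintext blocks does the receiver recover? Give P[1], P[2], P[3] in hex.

P[1] = 0x1, P[2] = 0x3, P[3] = 0x8

Only C[2] changed, to 0xF. In CBC, a change in C_i garbles P_i and flips the same bit in P_{i+1}. Decrypting the received ciphertext:
P[1]: D(K, 0x0) = 0x2; 0x2 ⊕ 0x3 = 0x1.
P[2]: D(K, 0xF) = 0x3; 0x3 ⊕ 0x0 = 0x3.
P[3]: D(K, 0x3) = 0x7; 0x7 ⊕ 0xF = 0x8.
Blocks that differ from the original plaintext: P[2], P[3].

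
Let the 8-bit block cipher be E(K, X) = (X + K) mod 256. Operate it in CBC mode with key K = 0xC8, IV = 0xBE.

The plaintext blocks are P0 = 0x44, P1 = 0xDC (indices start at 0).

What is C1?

C1 = 0xE6

CBC encryption: C_i = E(K, P_i ⊕ C_{i−1}), with C_{−1} = IV.
C0: P0 ⊕ 0xBE = 0xFA; E(K, 0xFA) = 0xC2.
C1: P1 ⊕ 0xC2 = 0x1E; E(K, 0x1E) = 0xE6.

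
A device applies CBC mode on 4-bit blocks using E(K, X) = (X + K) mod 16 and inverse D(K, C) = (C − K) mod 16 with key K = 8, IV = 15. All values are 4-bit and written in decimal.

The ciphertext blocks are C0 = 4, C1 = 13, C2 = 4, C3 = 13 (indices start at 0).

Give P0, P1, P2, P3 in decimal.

CBC decryption: P_i = D(K, C_i) ⊕ C_{i−1}, with C_{−1} = IV.
P0: D(K, 4) = 12; 12 ⊕ 15 = 3.
P1: D(K, 13) = 5; 5 ⊕ 4 = 1.
P2: D(K, 4) = 12; 12 ⊕ 13 = 1.
P3: D(K, 13) = 5; 5 ⊕ 4 = 1.

P0 = 3, P1 = 1, P2 = 1, P3 = 1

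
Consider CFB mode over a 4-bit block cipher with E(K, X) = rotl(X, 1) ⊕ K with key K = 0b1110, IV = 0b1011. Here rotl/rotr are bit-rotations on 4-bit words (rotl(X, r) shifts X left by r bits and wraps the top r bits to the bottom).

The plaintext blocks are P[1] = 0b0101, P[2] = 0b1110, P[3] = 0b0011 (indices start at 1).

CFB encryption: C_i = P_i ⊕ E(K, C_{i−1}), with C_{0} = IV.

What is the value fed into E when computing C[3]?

0b1001

C[1]: E(K, 0b1011) = 0b1001; 0b0101 ⊕ 0b1001 = 0b1100.
C[2]: E(K, 0b1100) = 0b0111; 0b1110 ⊕ 0b0111 = 0b1001.
C[3]: E(K, 0b1001) = 0b1101; 0b0011 ⊕ 0b1101 = 0b1110.
So the input to E for block [3] is 0b1001.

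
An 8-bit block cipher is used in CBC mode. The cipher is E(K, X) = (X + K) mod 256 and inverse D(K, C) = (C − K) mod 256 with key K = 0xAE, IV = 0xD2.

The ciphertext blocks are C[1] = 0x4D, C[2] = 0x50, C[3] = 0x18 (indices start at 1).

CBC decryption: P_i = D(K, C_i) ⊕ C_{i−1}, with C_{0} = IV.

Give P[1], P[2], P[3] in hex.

P[1] = 0x4D, P[2] = 0xEF, P[3] = 0x3A

P[1]: D(K, 0x4D) = 0x9F; 0x9F ⊕ 0xD2 = 0x4D.
P[2]: D(K, 0x50) = 0xA2; 0xA2 ⊕ 0x4D = 0xEF.
P[3]: D(K, 0x18) = 0x6A; 0x6A ⊕ 0x50 = 0x3A.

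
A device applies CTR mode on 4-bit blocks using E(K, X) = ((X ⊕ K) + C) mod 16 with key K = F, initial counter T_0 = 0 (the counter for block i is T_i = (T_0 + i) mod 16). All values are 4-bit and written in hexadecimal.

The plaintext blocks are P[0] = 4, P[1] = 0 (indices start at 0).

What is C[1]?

CTR encryption: S_i = E(K, T_i) where T_i is the counter for block i; C_i = P_i ⊕ S_i.
C[0]: T = 0, S = E(K, T) = B; 4 ⊕ B = F.
C[1]: T = 1, S = E(K, T) = A; 0 ⊕ A = A.

C[1] = A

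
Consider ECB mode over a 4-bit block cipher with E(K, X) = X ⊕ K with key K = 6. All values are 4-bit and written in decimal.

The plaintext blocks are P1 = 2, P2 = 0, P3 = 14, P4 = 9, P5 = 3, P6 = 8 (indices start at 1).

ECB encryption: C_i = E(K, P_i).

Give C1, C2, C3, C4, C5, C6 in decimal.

C1: E(K, 2) = 4.
C2: E(K, 0) = 6.
C3: E(K, 14) = 8.
C4: E(K, 9) = 15.
C5: E(K, 3) = 5.
C6: E(K, 8) = 14.

C1 = 4, C2 = 6, C3 = 8, C4 = 15, C5 = 5, C6 = 14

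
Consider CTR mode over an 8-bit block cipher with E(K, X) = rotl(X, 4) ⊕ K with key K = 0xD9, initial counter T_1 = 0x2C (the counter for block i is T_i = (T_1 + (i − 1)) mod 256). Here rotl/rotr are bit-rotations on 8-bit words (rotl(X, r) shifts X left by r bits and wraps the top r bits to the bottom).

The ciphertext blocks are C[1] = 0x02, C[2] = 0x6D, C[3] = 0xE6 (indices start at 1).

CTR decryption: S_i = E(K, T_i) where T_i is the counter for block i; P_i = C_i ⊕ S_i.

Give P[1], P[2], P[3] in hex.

P[1]: T = 0x2C, S = E(K, T) = 0x1B; 0x02 ⊕ 0x1B = 0x19.
P[2]: T = 0x2D, S = E(K, T) = 0x0B; 0x6D ⊕ 0x0B = 0x66.
P[3]: T = 0x2E, S = E(K, T) = 0x3B; 0xE6 ⊕ 0x3B = 0xDD.

P[1] = 0x19, P[2] = 0x66, P[3] = 0xDD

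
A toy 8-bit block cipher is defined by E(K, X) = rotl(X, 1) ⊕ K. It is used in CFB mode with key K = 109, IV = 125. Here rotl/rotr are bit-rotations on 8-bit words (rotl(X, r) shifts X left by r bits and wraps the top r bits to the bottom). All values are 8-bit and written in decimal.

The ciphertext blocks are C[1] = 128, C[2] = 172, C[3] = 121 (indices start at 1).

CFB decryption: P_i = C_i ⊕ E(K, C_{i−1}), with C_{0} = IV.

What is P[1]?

P[1] = 23

P[1]: E(K, 125) = 151; 128 ⊕ 151 = 23.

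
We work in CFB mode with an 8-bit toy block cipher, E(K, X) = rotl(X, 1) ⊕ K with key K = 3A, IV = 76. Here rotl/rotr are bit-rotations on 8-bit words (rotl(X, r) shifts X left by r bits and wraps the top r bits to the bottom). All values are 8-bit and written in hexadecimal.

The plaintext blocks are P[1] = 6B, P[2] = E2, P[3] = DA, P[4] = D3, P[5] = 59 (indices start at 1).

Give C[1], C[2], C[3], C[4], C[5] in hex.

C[1] = BD, C[2] = A3, C[3] = A7, C[4] = A6, C[5] = 2E

CFB encryption: C_i = P_i ⊕ E(K, C_{i−1}), with C_{0} = IV.
C[1]: E(K, 76) = D6; 6B ⊕ D6 = BD.
C[2]: E(K, BD) = 41; E2 ⊕ 41 = A3.
C[3]: E(K, A3) = 7D; DA ⊕ 7D = A7.
C[4]: E(K, A7) = 75; D3 ⊕ 75 = A6.
C[5]: E(K, A6) = 77; 59 ⊕ 77 = 2E.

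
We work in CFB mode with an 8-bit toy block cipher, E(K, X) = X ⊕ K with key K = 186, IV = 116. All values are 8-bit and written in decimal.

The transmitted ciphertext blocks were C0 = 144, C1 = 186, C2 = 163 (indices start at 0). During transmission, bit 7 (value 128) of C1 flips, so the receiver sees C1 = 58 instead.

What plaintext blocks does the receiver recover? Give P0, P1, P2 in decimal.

CFB decryption: P_i = C_i ⊕ E(K, C_{i−1}), with C_{−1} = IV.
Only C1 changed, to 58. In CFB, a change in C_i flips the same bit in P_i and garbles P_{i+1}. Decrypting the received ciphertext:
P0: E(K, 116) = 206; 144 ⊕ 206 = 94.
P1: E(K, 144) = 42; 58 ⊕ 42 = 16.
P2: E(K, 58) = 128; 163 ⊕ 128 = 35.
Blocks that differ from the original plaintext: P1, P2.

P0 = 94, P1 = 16, P2 = 35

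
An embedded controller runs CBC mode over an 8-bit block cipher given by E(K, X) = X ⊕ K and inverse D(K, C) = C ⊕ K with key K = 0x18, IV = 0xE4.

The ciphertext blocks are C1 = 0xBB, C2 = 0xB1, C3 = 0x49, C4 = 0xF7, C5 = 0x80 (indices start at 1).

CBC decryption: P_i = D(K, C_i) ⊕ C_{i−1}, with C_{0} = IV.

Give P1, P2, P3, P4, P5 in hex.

P1: D(K, 0xBB) = 0xA3; 0xA3 ⊕ 0xE4 = 0x47.
P2: D(K, 0xB1) = 0xA9; 0xA9 ⊕ 0xBB = 0x12.
P3: D(K, 0x49) = 0x51; 0x51 ⊕ 0xB1 = 0xE0.
P4: D(K, 0xF7) = 0xEF; 0xEF ⊕ 0x49 = 0xA6.
P5: D(K, 0x80) = 0x98; 0x98 ⊕ 0xF7 = 0x6F.

P1 = 0x47, P2 = 0x12, P3 = 0xE0, P4 = 0xA6, P5 = 0x6F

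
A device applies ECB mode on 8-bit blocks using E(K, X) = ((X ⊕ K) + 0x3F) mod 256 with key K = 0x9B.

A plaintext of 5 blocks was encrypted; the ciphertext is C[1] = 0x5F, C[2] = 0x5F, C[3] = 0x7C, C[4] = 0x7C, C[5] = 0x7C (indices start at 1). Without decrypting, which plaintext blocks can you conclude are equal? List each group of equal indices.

P[1] = P[2]; P[3] = P[4] = P[5]

ECB encrypts each block independently with the same key, so equal ciphertext blocks imply equal plaintext blocks.
C[1] = C[2] = 0x5F, so P[1] = P[2].
C[3] = C[4] = C[5] = 0x7C, so P[3] = P[4] = P[5].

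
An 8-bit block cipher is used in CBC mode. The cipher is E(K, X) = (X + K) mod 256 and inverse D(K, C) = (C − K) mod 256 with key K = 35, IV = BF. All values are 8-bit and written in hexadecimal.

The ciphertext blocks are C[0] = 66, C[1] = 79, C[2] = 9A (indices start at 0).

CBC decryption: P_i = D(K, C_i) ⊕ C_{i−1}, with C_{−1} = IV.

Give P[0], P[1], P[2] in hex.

P[0] = 8E, P[1] = 22, P[2] = 1C

P[0]: D(K, 66) = 31; 31 ⊕ BF = 8E.
P[1]: D(K, 79) = 44; 44 ⊕ 66 = 22.
P[2]: D(K, 9A) = 65; 65 ⊕ 79 = 1C.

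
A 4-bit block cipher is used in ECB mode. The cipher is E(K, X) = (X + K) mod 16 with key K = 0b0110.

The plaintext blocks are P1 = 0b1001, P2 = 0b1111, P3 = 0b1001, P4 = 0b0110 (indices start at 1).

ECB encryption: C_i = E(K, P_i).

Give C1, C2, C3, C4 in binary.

C1: E(K, 0b1001) = 0b1111.
C2: E(K, 0b1111) = 0b0101.
C3: E(K, 0b1001) = 0b1111.
C4: E(K, 0b0110) = 0b1100.

C1 = 0b1111, C2 = 0b0101, C3 = 0b1111, C4 = 0b1100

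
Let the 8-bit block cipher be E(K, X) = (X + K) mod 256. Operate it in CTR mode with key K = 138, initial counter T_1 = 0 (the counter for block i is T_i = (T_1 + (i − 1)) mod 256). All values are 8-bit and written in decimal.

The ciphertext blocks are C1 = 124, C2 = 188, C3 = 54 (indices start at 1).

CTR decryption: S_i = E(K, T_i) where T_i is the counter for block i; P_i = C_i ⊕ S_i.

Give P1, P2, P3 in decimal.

P1: T = 0, S = E(K, T) = 138; 124 ⊕ 138 = 246.
P2: T = 1, S = E(K, T) = 139; 188 ⊕ 139 = 55.
P3: T = 2, S = E(K, T) = 140; 54 ⊕ 140 = 186.

P1 = 246, P2 = 55, P3 = 186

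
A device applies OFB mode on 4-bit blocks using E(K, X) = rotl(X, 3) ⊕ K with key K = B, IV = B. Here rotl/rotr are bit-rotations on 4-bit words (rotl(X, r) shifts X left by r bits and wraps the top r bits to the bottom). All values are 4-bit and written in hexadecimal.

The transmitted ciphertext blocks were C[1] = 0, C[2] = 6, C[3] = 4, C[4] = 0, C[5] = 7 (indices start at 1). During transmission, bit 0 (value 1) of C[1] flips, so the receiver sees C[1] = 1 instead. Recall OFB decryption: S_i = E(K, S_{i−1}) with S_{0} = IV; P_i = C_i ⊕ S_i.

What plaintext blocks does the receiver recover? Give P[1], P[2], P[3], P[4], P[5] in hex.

Only C[1] changed, to 1. In OFB, a change in C_i flips the same bit in P_i only; the keystream is unaffected. Decrypting the received ciphertext:
P[1]: S = E(K, B) = 6; 1 ⊕ 6 = 7.
P[2]: S = E(K, 6) = 8; 6 ⊕ 8 = E.
P[3]: S = E(K, 8) = F; 4 ⊕ F = B.
P[4]: S = E(K, F) = 4; 0 ⊕ 4 = 4.
P[5]: S = E(K, 4) = 9; 7 ⊕ 9 = E.
Blocks that differ from the original plaintext: P[1].

P[1] = 7, P[2] = E, P[3] = B, P[4] = 4, P[5] = E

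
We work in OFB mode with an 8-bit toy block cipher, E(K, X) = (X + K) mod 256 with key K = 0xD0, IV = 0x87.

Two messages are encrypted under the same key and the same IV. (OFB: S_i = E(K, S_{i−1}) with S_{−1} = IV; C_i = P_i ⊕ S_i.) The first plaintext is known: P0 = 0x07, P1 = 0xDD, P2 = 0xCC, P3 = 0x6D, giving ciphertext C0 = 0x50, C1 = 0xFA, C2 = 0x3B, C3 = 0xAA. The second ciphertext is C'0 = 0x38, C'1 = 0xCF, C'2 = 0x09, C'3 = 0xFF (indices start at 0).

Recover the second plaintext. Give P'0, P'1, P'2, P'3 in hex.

In OFB with a reused IV, both messages share the same keystream S_i, so C_i ⊕ C'_i = P_i ⊕ P'_i and thus P'_i = P_i ⊕ C_i ⊕ C'_i.
P'0: 0x07 ⊕ 0x50 ⊕ 0x38 = 0x6F.
P'1: 0xDD ⊕ 0xFA ⊕ 0xCF = 0xE8.
P'2: 0xCC ⊕ 0x3B ⊕ 0x09 = 0xFE.
P'3: 0x6D ⊕ 0xAA ⊕ 0xFF = 0x38.

P'0 = 0x6F, P'1 = 0xE8, P'2 = 0xFE, P'3 = 0x38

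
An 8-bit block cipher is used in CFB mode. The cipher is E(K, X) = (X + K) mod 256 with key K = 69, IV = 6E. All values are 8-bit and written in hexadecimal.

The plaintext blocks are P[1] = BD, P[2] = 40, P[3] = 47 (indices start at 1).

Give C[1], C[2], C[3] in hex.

C[1] = 6A, C[2] = 93, C[3] = BB

CFB encryption: C_i = P_i ⊕ E(K, C_{i−1}), with C_{0} = IV.
C[1]: E(K, 6E) = D7; BD ⊕ D7 = 6A.
C[2]: E(K, 6A) = D3; 40 ⊕ D3 = 93.
C[3]: E(K, 93) = FC; 47 ⊕ FC = BB.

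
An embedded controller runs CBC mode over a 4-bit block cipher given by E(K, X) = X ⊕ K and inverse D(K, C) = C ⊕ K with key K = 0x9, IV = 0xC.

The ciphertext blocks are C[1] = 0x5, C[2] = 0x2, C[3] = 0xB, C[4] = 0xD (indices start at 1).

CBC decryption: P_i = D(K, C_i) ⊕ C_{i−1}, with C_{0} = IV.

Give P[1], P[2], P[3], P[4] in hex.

P[1] = 0x0, P[2] = 0xE, P[3] = 0x0, P[4] = 0xF

P[1]: D(K, 0x5) = 0xC; 0xC ⊕ 0xC = 0x0.
P[2]: D(K, 0x2) = 0xB; 0xB ⊕ 0x5 = 0xE.
P[3]: D(K, 0xB) = 0x2; 0x2 ⊕ 0x2 = 0x0.
P[4]: D(K, 0xD) = 0x4; 0x4 ⊕ 0xB = 0xF.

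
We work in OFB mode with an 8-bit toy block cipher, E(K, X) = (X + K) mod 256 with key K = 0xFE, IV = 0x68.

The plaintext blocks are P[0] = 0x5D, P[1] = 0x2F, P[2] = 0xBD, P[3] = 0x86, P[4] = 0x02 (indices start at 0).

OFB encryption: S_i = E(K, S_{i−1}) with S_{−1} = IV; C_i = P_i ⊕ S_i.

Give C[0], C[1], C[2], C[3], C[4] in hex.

C[0]: S = E(K, 0x68) = 0x66; 0x5D ⊕ 0x66 = 0x3B.
C[1]: S = E(K, 0x66) = 0x64; 0x2F ⊕ 0x64 = 0x4B.
C[2]: S = E(K, 0x64) = 0x62; 0xBD ⊕ 0x62 = 0xDF.
C[3]: S = E(K, 0x62) = 0x60; 0x86 ⊕ 0x60 = 0xE6.
C[4]: S = E(K, 0x60) = 0x5E; 0x02 ⊕ 0x5E = 0x5C.

C[0] = 0x3B, C[1] = 0x4B, C[2] = 0xDF, C[3] = 0xE6, C[4] = 0x5C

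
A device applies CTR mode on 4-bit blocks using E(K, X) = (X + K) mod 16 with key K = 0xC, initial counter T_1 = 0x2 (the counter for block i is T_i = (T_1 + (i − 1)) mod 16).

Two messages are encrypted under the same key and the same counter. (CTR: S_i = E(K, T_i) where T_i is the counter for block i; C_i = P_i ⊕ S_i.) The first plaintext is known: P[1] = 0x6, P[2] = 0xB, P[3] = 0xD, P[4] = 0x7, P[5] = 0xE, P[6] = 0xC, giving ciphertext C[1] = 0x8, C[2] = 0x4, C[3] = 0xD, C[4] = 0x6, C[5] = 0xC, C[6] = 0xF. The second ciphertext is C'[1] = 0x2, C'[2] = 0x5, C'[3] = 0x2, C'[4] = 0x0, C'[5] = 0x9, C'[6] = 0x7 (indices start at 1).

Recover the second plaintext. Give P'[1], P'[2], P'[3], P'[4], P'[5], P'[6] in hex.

In CTR with a reused counter, both messages share the same keystream S_i, so C_i ⊕ C'_i = P_i ⊕ P'_i and thus P'_i = P_i ⊕ C_i ⊕ C'_i.
P'[1]: 0x6 ⊕ 0x8 ⊕ 0x2 = 0xC.
P'[2]: 0xB ⊕ 0x4 ⊕ 0x5 = 0xA.
P'[3]: 0xD ⊕ 0xD ⊕ 0x2 = 0x2.
P'[4]: 0x7 ⊕ 0x6 ⊕ 0x0 = 0x1.
P'[5]: 0xE ⊕ 0xC ⊕ 0x9 = 0xB.
P'[6]: 0xC ⊕ 0xF ⊕ 0x7 = 0x4.

P'[1] = 0xC, P'[2] = 0xA, P'[3] = 0x2, P'[4] = 0x1, P'[5] = 0xB, P'[6] = 0x4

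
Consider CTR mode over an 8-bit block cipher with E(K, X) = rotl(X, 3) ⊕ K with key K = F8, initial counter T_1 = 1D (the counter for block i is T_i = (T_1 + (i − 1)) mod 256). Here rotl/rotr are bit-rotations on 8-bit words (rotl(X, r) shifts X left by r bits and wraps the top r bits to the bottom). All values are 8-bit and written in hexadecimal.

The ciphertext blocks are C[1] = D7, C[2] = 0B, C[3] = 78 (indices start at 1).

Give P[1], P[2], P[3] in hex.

P[1] = C7, P[2] = 03, P[3] = 78

CTR decryption: S_i = E(K, T_i) where T_i is the counter for block i; P_i = C_i ⊕ S_i.
P[1]: T = 1D, S = E(K, T) = 10; D7 ⊕ 10 = C7.
P[2]: T = 1E, S = E(K, T) = 08; 0B ⊕ 08 = 03.
P[3]: T = 1F, S = E(K, T) = 00; 78 ⊕ 00 = 78.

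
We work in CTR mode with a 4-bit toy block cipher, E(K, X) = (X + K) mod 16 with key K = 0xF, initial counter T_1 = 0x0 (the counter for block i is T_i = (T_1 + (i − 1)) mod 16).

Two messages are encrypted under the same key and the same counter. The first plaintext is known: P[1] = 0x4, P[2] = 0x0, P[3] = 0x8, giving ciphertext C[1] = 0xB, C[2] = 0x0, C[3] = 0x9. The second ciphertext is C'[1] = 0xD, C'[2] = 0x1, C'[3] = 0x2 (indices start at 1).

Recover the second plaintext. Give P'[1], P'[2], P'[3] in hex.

In CTR with a reused counter, both messages share the same keystream S_i, so C_i ⊕ C'_i = P_i ⊕ P'_i and thus P'_i = P_i ⊕ C_i ⊕ C'_i.
P'[1]: 0x4 ⊕ 0xB ⊕ 0xD = 0x2.
P'[2]: 0x0 ⊕ 0x0 ⊕ 0x1 = 0x1.
P'[3]: 0x8 ⊕ 0x9 ⊕ 0x2 = 0x3.

P'[1] = 0x2, P'[2] = 0x1, P'[3] = 0x3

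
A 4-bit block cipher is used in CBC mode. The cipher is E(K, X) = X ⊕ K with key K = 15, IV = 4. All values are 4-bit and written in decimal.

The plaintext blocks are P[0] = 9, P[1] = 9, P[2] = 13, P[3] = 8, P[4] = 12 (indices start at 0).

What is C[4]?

C[4] = 2

CBC encryption: C_i = E(K, P_i ⊕ C_{i−1}), with C_{−1} = IV.
C[0]: P[0] ⊕ 4 = 13; E(K, 13) = 2.
C[1]: P[1] ⊕ 2 = 11; E(K, 11) = 4.
C[2]: P[2] ⊕ 4 = 9; E(K, 9) = 6.
C[3]: P[3] ⊕ 6 = 14; E(K, 14) = 1.
C[4]: P[4] ⊕ 1 = 13; E(K, 13) = 2.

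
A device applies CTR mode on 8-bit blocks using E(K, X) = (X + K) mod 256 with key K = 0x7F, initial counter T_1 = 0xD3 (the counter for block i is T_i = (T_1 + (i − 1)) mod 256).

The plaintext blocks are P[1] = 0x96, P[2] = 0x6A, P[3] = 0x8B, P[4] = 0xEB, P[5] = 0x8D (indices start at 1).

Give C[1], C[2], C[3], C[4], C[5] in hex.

C[1] = 0xC4, C[2] = 0x39, C[3] = 0xDF, C[4] = 0xBE, C[5] = 0xDB

CTR encryption: S_i = E(K, T_i) where T_i is the counter for block i; C_i = P_i ⊕ S_i.
C[1]: T = 0xD3, S = E(K, T) = 0x52; 0x96 ⊕ 0x52 = 0xC4.
C[2]: T = 0xD4, S = E(K, T) = 0x53; 0x6A ⊕ 0x53 = 0x39.
C[3]: T = 0xD5, S = E(K, T) = 0x54; 0x8B ⊕ 0x54 = 0xDF.
C[4]: T = 0xD6, S = E(K, T) = 0x55; 0xEB ⊕ 0x55 = 0xBE.
C[5]: T = 0xD7, S = E(K, T) = 0x56; 0x8D ⊕ 0x56 = 0xDB.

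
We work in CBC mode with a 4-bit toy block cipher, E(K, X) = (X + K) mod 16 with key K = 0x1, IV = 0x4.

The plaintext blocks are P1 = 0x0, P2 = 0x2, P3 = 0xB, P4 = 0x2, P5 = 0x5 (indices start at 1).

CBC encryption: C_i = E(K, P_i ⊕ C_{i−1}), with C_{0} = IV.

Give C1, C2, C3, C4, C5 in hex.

C1 = 0x5, C2 = 0x8, C3 = 0x4, C4 = 0x7, C5 = 0x3

C1: P1 ⊕ 0x4 = 0x4; E(K, 0x4) = 0x5.
C2: P2 ⊕ 0x5 = 0x7; E(K, 0x7) = 0x8.
C3: P3 ⊕ 0x8 = 0x3; E(K, 0x3) = 0x4.
C4: P4 ⊕ 0x4 = 0x6; E(K, 0x6) = 0x7.
C5: P5 ⊕ 0x7 = 0x2; E(K, 0x2) = 0x3.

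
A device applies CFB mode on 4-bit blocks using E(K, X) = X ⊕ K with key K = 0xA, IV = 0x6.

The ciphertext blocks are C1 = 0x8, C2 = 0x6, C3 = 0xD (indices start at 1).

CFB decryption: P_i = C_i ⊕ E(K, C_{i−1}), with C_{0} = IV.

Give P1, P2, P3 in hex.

P1: E(K, 0x6) = 0xC; 0x8 ⊕ 0xC = 0x4.
P2: E(K, 0x8) = 0x2; 0x6 ⊕ 0x2 = 0x4.
P3: E(K, 0x6) = 0xC; 0xD ⊕ 0xC = 0x1.

P1 = 0x4, P2 = 0x4, P3 = 0x1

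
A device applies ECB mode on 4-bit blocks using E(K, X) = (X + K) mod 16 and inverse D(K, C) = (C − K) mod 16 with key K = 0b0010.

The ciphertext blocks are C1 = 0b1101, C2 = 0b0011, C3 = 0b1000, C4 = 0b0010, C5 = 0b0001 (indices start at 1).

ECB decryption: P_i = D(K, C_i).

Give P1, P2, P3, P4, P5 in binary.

P1: D(K, 0b1101) = 0b1011.
P2: D(K, 0b0011) = 0b0001.
P3: D(K, 0b1000) = 0b0110.
P4: D(K, 0b0010) = 0b0000.
P5: D(K, 0b0001) = 0b1111.

P1 = 0b1011, P2 = 0b0001, P3 = 0b0110, P4 = 0b0000, P5 = 0b1111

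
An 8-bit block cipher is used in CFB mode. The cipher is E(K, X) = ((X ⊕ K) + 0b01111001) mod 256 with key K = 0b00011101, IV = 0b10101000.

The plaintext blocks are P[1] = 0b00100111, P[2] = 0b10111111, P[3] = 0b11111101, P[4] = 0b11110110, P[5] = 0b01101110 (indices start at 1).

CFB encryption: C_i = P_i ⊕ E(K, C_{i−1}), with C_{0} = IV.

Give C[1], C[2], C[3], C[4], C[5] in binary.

C[1]: E(K, 0b10101000) = 0b00101110; 0b00100111 ⊕ 0b00101110 = 0b00001001.
C[2]: E(K, 0b00001001) = 0b10001101; 0b10111111 ⊕ 0b10001101 = 0b00110010.
C[3]: E(K, 0b00110010) = 0b10101000; 0b11111101 ⊕ 0b10101000 = 0b01010101.
C[4]: E(K, 0b01010101) = 0b11000001; 0b11110110 ⊕ 0b11000001 = 0b00110111.
C[5]: E(K, 0b00110111) = 0b10100011; 0b01101110 ⊕ 0b10100011 = 0b11001101.

C[1] = 0b00001001, C[2] = 0b00110010, C[3] = 0b01010101, C[4] = 0b00110111, C[5] = 0b11001101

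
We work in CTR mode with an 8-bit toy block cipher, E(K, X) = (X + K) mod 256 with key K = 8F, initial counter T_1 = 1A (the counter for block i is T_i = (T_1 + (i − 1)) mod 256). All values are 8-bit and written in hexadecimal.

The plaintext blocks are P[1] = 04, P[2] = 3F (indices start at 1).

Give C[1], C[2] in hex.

C[1] = AD, C[2] = 95

CTR encryption: S_i = E(K, T_i) where T_i is the counter for block i; C_i = P_i ⊕ S_i.
C[1]: T = 1A, S = E(K, T) = A9; 04 ⊕ A9 = AD.
C[2]: T = 1B, S = E(K, T) = AA; 3F ⊕ AA = 95.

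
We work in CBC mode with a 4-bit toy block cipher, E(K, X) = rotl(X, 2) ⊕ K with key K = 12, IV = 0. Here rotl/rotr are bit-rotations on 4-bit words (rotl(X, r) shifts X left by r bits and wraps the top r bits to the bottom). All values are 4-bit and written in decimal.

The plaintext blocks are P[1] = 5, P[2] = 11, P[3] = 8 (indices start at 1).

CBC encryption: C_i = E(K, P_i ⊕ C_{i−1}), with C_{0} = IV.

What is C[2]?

C[1]: P[1] ⊕ 0 = 5; E(K, 5) = 9.
C[2]: P[2] ⊕ 9 = 2; E(K, 2) = 4.

C[2] = 4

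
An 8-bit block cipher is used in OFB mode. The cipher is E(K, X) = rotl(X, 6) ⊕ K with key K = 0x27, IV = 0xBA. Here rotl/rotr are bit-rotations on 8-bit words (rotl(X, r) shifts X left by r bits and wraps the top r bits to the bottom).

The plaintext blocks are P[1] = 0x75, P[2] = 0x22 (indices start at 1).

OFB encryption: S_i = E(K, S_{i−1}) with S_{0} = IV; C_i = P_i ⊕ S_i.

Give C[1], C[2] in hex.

C[1]: S = E(K, 0xBA) = 0x89; 0x75 ⊕ 0x89 = 0xFC.
C[2]: S = E(K, 0x89) = 0x45; 0x22 ⊕ 0x45 = 0x67.

C[1] = 0xFC, C[2] = 0x67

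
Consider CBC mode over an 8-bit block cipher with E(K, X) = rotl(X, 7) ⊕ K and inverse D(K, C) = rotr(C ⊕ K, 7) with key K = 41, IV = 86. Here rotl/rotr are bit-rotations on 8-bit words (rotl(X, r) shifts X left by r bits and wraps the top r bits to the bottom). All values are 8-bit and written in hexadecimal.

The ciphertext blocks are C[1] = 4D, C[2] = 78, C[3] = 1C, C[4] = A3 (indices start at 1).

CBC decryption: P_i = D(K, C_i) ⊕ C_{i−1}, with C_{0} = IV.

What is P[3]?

P[3] = C2

P[3]: D(K, 1C) = BA; BA ⊕ 78 = C2.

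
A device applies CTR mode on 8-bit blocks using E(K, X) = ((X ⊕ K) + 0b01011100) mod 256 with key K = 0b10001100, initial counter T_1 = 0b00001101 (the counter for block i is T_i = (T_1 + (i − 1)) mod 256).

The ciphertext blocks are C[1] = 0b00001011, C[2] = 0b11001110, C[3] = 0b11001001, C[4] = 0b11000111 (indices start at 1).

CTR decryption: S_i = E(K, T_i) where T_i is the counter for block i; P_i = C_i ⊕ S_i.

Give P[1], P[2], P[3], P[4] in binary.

P[1] = 0b11010110, P[2] = 0b00010000, P[3] = 0b00010110, P[4] = 0b00111111

P[1]: T = 0b00001101, S = E(K, T) = 0b11011101; 0b00001011 ⊕ 0b11011101 = 0b11010110.
P[2]: T = 0b00001110, S = E(K, T) = 0b11011110; 0b11001110 ⊕ 0b11011110 = 0b00010000.
P[3]: T = 0b00001111, S = E(K, T) = 0b11011111; 0b11001001 ⊕ 0b11011111 = 0b00010110.
P[4]: T = 0b00010000, S = E(K, T) = 0b11111000; 0b11000111 ⊕ 0b11111000 = 0b00111111.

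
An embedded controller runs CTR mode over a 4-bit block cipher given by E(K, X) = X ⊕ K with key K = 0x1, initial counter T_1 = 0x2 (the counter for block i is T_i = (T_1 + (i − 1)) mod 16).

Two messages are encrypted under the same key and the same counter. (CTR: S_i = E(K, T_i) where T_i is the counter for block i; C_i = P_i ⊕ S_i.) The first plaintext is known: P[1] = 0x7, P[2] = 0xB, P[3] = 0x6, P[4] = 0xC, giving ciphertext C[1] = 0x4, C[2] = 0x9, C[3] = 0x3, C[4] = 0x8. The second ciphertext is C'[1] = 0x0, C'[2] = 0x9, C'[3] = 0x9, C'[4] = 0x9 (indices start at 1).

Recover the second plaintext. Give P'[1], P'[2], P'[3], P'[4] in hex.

P'[1] = 0x3, P'[2] = 0xB, P'[3] = 0xC, P'[4] = 0xD

In CTR with a reused counter, both messages share the same keystream S_i, so C_i ⊕ C'_i = P_i ⊕ P'_i and thus P'_i = P_i ⊕ C_i ⊕ C'_i.
P'[1]: 0x7 ⊕ 0x4 ⊕ 0x0 = 0x3.
P'[2]: 0xB ⊕ 0x9 ⊕ 0x9 = 0xB.
P'[3]: 0x6 ⊕ 0x3 ⊕ 0x9 = 0xC.
P'[4]: 0xC ⊕ 0x8 ⊕ 0x9 = 0xD.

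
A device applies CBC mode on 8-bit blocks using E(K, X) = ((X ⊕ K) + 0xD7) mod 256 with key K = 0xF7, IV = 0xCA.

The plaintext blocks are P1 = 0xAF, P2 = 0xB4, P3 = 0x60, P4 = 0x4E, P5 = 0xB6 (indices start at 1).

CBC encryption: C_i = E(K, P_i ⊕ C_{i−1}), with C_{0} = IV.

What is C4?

C4 = 0xAB

C1: P1 ⊕ 0xCA = 0x65; E(K, 0x65) = 0x69.
C2: P2 ⊕ 0x69 = 0xDD; E(K, 0xDD) = 0x01.
C3: P3 ⊕ 0x01 = 0x61; E(K, 0x61) = 0x6D.
C4: P4 ⊕ 0x6D = 0x23; E(K, 0x23) = 0xAB.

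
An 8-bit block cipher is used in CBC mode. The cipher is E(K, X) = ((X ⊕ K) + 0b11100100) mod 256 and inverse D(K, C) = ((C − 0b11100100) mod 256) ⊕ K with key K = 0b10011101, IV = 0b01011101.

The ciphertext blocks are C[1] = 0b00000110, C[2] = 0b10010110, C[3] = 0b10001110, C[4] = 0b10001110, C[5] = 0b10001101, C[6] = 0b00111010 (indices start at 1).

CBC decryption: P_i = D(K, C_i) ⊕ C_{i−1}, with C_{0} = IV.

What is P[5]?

P[5]: D(K, 0b10001101) = 0b00110100; 0b00110100 ⊕ 0b10001110 = 0b10111010.

P[5] = 0b10111010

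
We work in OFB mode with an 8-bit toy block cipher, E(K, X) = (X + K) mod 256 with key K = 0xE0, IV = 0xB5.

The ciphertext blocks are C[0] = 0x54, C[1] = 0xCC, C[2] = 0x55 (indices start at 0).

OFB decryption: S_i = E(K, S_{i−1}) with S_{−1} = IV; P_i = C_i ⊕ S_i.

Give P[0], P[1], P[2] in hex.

P[0]: S = E(K, 0xB5) = 0x95; 0x54 ⊕ 0x95 = 0xC1.
P[1]: S = E(K, 0x95) = 0x75; 0xCC ⊕ 0x75 = 0xB9.
P[2]: S = E(K, 0x75) = 0x55; 0x55 ⊕ 0x55 = 0x00.

P[0] = 0xC1, P[1] = 0xB9, P[2] = 0x00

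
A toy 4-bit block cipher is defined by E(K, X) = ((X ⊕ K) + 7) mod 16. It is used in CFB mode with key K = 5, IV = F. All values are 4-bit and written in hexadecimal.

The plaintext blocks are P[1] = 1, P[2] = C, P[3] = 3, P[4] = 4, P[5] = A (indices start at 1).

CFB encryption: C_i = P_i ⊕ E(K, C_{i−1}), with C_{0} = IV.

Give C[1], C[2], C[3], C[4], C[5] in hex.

C[1]: E(K, F) = 1; 1 ⊕ 1 = 0.
C[2]: E(K, 0) = C; C ⊕ C = 0.
C[3]: E(K, 0) = C; 3 ⊕ C = F.
C[4]: E(K, F) = 1; 4 ⊕ 1 = 5.
C[5]: E(K, 5) = 7; A ⊕ 7 = D.

C[1] = 0, C[2] = 0, C[3] = F, C[4] = 5, C[5] = D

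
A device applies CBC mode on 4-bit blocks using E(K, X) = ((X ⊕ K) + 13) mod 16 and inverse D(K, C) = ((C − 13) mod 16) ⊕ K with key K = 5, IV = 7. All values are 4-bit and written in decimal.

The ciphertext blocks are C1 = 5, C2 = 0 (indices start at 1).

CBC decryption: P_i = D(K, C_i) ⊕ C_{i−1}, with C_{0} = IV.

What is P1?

P1 = 10

P1: D(K, 5) = 13; 13 ⊕ 7 = 10.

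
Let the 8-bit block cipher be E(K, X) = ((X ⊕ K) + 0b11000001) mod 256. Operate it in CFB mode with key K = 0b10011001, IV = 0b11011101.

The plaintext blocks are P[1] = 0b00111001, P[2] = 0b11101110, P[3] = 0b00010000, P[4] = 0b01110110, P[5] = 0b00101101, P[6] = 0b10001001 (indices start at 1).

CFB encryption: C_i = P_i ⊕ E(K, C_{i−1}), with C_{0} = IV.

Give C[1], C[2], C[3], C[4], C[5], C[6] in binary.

C[1] = 0b00111100, C[2] = 0b10001000, C[3] = 0b11000010, C[4] = 0b01101010, C[5] = 0b10011001, C[6] = 0b01001000

C[1]: E(K, 0b11011101) = 0b00000101; 0b00111001 ⊕ 0b00000101 = 0b00111100.
C[2]: E(K, 0b00111100) = 0b01100110; 0b11101110 ⊕ 0b01100110 = 0b10001000.
C[3]: E(K, 0b10001000) = 0b11010010; 0b00010000 ⊕ 0b11010010 = 0b11000010.
C[4]: E(K, 0b11000010) = 0b00011100; 0b01110110 ⊕ 0b00011100 = 0b01101010.
C[5]: E(K, 0b01101010) = 0b10110100; 0b00101101 ⊕ 0b10110100 = 0b10011001.
C[6]: E(K, 0b10011001) = 0b11000001; 0b10001001 ⊕ 0b11000001 = 0b01001000.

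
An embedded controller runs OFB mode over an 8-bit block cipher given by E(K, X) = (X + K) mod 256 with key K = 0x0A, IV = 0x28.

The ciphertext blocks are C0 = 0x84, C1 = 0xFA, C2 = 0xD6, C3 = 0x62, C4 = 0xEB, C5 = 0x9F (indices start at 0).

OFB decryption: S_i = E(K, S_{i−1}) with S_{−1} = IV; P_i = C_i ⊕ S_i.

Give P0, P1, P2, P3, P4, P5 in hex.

P0: S = E(K, 0x28) = 0x32; 0x84 ⊕ 0x32 = 0xB6.
P1: S = E(K, 0x32) = 0x3C; 0xFA ⊕ 0x3C = 0xC6.
P2: S = E(K, 0x3C) = 0x46; 0xD6 ⊕ 0x46 = 0x90.
P3: S = E(K, 0x46) = 0x50; 0x62 ⊕ 0x50 = 0x32.
P4: S = E(K, 0x50) = 0x5A; 0xEB ⊕ 0x5A = 0xB1.
P5: S = E(K, 0x5A) = 0x64; 0x9F ⊕ 0x64 = 0xFB.

P0 = 0xB6, P1 = 0xC6, P2 = 0x90, P3 = 0x32, P4 = 0xB1, P5 = 0xFB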